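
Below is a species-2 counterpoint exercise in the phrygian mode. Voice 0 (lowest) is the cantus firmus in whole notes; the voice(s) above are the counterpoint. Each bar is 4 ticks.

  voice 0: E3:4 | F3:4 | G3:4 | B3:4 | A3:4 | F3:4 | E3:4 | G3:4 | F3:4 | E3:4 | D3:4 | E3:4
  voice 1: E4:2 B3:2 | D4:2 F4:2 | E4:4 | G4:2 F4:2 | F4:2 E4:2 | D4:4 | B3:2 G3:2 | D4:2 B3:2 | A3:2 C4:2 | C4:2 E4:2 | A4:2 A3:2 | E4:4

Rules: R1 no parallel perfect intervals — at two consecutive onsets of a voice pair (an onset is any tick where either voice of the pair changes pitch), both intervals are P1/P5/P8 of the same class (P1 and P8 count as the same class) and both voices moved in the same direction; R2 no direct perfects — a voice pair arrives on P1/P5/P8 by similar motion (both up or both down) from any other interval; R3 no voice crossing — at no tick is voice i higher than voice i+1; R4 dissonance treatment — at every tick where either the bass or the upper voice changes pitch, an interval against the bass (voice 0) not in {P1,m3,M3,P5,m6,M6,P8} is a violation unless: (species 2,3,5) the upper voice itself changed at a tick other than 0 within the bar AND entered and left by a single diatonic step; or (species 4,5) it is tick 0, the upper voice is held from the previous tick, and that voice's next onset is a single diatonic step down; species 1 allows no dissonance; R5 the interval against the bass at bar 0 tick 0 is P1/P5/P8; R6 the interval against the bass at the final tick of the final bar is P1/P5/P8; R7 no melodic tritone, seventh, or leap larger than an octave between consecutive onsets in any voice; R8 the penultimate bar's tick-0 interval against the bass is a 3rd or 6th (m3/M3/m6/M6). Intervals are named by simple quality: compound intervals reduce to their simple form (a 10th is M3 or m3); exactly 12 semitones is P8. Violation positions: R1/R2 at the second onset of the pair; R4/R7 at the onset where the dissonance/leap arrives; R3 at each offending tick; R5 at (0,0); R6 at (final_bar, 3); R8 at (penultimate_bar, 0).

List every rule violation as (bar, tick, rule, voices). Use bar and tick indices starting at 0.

(6, 0, R2, (0, 1))
(7, 0, R2, (0, 1))
(10, 0, R8, (0, 1))
(11, 0, R2, (0, 1))

bar 0: v0=E3 v1=E4 downbeat P8
bar 1: v0=F3 v1=D4 downbeat M6
bar 2: v0=G3 v1=E4 downbeat M6
bar 3: v0=B3 v1=G4 downbeat m6
bar 4: v0=A3 v1=F4 downbeat m6
bar 5: v0=F3 v1=D4 downbeat M6
bar 6: v0=E3 v1=B3 downbeat P5
bar 7: v0=G3 v1=D4 downbeat P5
bar 8: v0=F3 v1=A3 downbeat M3
bar 9: v0=E3 v1=C4 downbeat m6
bar 10: v0=D3 v1=A4 downbeat P5
bar 11: v0=E3 v1=E4 downbeat P8
  -> R2 @ bar 6 tick 0 v(0, 1): F3/D4 M6 -> E3/B3 P5 similar
  -> R2 @ bar 7 tick 0 v(0, 1): E3/G3 m3 -> G3/D4 P5 similar
  -> R8 @ bar 10 tick 0 v(0, 1): penult P5 not 3rd/6th
  -> R2 @ bar 11 tick 0 v(0, 1): D3/A3 P5 -> E3/E4 P8 similar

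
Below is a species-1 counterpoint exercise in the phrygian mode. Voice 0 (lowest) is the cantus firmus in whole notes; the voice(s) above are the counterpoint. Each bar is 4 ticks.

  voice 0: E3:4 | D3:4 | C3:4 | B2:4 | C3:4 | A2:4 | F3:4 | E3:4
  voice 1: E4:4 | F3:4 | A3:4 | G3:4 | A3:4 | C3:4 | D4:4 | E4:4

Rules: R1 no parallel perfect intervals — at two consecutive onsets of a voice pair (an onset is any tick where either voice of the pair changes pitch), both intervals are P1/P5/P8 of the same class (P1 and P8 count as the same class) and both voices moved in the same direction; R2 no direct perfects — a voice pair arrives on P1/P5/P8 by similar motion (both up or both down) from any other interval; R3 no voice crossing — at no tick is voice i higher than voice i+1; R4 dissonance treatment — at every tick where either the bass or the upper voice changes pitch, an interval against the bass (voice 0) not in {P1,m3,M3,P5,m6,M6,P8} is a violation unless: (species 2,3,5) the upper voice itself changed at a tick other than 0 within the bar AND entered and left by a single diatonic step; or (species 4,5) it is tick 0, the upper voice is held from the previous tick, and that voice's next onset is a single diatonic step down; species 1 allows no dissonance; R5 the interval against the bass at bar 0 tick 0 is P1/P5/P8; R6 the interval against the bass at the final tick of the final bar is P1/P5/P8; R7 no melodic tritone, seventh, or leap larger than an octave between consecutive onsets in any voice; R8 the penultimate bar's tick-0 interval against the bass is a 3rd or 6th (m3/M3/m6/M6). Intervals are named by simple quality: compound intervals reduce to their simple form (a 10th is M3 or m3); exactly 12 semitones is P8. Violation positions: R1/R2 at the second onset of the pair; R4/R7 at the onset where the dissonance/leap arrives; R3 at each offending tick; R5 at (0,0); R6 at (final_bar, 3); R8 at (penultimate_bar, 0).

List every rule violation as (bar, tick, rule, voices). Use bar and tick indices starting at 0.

(1, 0, R7, (1,))
(6, 0, R7, (1,))

bar 0: v0=E3 v1=E4 downbeat P8
bar 1: v0=D3 v1=F3 downbeat m3
bar 2: v0=C3 v1=A3 downbeat M6
bar 3: v0=B2 v1=G3 downbeat m6
bar 4: v0=C3 v1=A3 downbeat M6
bar 5: v0=A2 v1=C3 downbeat m3
bar 6: v0=F3 v1=D4 downbeat M6
bar 7: v0=E3 v1=E4 downbeat P8
  -> R7 @ bar 1 tick 0 v(1,): E4->F3 leap 11st
  -> R7 @ bar 6 tick 0 v(1,): C3->D4 leap 14st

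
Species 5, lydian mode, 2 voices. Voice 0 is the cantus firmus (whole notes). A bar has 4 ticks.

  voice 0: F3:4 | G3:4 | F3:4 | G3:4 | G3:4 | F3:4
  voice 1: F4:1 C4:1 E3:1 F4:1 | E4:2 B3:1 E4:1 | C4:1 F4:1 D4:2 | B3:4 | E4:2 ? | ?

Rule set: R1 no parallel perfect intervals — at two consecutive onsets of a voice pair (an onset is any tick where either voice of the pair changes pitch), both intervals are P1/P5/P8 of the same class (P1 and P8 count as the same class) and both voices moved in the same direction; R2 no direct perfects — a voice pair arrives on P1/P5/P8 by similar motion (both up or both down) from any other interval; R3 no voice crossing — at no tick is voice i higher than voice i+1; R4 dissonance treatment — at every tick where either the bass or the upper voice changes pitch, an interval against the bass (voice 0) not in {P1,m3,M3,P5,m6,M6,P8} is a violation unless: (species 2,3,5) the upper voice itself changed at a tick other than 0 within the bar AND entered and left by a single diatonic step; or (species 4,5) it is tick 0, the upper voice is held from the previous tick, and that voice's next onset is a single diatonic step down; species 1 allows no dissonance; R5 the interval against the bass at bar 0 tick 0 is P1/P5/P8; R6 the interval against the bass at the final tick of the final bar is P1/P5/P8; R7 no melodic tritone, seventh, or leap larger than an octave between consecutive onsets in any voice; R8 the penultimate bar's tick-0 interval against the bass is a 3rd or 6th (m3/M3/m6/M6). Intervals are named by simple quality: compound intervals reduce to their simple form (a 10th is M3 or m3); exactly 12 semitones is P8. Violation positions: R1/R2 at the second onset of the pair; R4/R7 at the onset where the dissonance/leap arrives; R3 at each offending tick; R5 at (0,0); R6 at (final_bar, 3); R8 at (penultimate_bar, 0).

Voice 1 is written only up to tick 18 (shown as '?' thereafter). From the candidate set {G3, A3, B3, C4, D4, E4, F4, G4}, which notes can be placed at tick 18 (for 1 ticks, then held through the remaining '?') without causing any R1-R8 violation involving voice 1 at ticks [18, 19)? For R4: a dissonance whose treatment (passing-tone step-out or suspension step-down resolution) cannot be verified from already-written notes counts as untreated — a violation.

{B3, D4, E4, G3, G4}

G3: legal
A3: violates R4
B3: legal
C4: violates R4
D4: legal
E4: legal
F4: violates R4
G4: legal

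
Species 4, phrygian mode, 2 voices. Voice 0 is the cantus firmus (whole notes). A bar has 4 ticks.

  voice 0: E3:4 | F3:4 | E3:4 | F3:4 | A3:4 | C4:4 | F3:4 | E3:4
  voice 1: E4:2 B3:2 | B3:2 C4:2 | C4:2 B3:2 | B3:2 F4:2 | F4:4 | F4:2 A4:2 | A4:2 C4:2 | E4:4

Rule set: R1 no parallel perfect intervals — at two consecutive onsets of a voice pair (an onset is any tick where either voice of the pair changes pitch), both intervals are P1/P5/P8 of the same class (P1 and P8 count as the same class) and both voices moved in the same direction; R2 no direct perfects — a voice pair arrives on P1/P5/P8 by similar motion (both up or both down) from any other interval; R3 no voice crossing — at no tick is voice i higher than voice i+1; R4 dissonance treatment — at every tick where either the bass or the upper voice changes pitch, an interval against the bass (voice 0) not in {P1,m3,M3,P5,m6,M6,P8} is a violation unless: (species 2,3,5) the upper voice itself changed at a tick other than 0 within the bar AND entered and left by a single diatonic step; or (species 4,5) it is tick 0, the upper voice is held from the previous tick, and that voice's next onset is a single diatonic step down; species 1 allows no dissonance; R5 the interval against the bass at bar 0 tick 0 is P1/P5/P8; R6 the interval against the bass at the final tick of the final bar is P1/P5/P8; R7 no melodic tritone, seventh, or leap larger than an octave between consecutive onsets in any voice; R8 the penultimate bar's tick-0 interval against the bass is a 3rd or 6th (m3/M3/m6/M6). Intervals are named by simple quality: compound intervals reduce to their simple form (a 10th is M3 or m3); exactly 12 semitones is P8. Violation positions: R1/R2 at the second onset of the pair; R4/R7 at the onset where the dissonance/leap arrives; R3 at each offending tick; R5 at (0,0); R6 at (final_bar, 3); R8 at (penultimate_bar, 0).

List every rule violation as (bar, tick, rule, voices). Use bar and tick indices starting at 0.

(1, 0, R4, (0, 1))
(3, 0, R4, (0, 1))
(3, 2, R7, (1,))
(5, 0, R4, (0, 1))

bar 0: v0=E3 v1=E4 downbeat P8
bar 1: v0=F3 v1=B3 downbeat TT
bar 2: v0=E3 v1=C4 downbeat m6
bar 3: v0=F3 v1=B3 downbeat TT
bar 4: v0=A3 v1=F4 downbeat m6
bar 5: v0=C4 v1=F4 downbeat P4
bar 6: v0=F3 v1=A4 downbeat M3
bar 7: v0=E3 v1=E4 downbeat P8
  -> R4 @ bar 1 tick 0 v(0, 1): F3/B3 TT untreated
  -> R4 @ bar 3 tick 0 v(0, 1): F3/B3 TT untreated
  -> R7 @ bar 3 tick 2 v(1,): B3->F4 leap 6st
  -> R4 @ bar 5 tick 0 v(0, 1): C4/F4 P4 untreated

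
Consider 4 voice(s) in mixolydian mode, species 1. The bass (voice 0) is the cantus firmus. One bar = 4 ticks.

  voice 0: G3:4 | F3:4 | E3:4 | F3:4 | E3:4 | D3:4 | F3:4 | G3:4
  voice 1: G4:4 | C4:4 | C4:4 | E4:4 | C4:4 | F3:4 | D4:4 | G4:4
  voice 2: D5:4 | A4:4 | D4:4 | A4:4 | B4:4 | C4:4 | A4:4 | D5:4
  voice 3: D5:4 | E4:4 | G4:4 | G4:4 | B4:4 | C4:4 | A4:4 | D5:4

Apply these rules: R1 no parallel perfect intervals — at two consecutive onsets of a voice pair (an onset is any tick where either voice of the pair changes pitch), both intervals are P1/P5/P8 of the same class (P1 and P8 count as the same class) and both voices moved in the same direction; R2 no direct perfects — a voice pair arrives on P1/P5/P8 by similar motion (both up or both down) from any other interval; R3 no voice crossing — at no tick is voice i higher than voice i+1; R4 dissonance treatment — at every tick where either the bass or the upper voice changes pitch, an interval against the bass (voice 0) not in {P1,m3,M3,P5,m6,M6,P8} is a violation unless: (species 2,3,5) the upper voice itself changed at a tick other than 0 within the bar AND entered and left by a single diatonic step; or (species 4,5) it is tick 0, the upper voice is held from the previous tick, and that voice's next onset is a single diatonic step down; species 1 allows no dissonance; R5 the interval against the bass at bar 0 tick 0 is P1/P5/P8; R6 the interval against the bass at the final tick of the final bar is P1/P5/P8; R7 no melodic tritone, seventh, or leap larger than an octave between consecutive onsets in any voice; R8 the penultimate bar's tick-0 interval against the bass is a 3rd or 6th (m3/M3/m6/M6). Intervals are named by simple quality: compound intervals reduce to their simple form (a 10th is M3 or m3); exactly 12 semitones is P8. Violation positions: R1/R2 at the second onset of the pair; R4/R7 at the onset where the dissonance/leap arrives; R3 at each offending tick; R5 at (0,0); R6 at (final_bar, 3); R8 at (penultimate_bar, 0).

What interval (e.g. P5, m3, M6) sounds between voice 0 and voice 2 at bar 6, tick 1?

M3

voice 0=F3 voice 2=A4 -> M3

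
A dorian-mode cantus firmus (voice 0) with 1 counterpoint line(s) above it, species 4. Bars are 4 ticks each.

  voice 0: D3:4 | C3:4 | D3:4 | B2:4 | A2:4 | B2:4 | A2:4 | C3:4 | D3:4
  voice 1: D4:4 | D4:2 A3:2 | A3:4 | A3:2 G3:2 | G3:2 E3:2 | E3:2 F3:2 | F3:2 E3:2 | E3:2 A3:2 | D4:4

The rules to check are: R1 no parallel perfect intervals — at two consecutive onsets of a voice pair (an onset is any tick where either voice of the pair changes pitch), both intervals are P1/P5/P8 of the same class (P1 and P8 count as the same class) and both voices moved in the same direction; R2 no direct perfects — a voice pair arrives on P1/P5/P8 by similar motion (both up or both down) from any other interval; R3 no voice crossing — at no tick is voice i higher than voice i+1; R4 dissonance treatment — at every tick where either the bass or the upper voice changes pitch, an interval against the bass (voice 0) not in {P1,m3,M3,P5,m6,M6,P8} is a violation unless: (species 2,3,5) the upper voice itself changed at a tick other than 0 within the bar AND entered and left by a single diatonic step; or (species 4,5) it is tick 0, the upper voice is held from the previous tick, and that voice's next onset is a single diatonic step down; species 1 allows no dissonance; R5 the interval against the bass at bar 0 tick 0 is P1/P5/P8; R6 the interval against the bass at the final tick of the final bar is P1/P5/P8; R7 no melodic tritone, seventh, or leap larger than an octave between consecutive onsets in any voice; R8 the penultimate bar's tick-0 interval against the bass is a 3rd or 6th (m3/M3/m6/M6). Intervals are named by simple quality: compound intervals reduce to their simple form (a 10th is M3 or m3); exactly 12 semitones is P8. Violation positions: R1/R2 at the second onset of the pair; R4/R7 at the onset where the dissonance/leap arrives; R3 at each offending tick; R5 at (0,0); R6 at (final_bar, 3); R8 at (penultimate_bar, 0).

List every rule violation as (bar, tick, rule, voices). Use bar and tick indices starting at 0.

bar 0: v0=D3 v1=D4 downbeat P8
bar 1: v0=C3 v1=D4 downbeat M2
bar 2: v0=D3 v1=A3 downbeat P5
bar 3: v0=B2 v1=A3 downbeat m7
bar 4: v0=A2 v1=G3 downbeat m7
bar 5: v0=B2 v1=E3 downbeat P4
bar 6: v0=A2 v1=F3 downbeat m6
bar 7: v0=C3 v1=E3 downbeat M3
bar 8: v0=D3 v1=D4 downbeat P8
  -> R4 @ bar 1 tick 0 v(0, 1): C3/D4 M2 untreated
  -> R4 @ bar 4 tick 0 v(0, 1): A2/G3 m7 untreated
  -> R4 @ bar 5 tick 0 v(0, 1): B2/E3 P4 untreated
  -> R4 @ bar 5 tick 2 v(0, 1): B2/F3 TT untreated
  -> R2 @ bar 8 tick 0 v(0, 1): C3/A3 M6 -> D3/D4 P8 similar

(1, 0, R4, (0, 1))
(4, 0, R4, (0, 1))
(5, 0, R4, (0, 1))
(5, 2, R4, (0, 1))
(8, 0, R2, (0, 1))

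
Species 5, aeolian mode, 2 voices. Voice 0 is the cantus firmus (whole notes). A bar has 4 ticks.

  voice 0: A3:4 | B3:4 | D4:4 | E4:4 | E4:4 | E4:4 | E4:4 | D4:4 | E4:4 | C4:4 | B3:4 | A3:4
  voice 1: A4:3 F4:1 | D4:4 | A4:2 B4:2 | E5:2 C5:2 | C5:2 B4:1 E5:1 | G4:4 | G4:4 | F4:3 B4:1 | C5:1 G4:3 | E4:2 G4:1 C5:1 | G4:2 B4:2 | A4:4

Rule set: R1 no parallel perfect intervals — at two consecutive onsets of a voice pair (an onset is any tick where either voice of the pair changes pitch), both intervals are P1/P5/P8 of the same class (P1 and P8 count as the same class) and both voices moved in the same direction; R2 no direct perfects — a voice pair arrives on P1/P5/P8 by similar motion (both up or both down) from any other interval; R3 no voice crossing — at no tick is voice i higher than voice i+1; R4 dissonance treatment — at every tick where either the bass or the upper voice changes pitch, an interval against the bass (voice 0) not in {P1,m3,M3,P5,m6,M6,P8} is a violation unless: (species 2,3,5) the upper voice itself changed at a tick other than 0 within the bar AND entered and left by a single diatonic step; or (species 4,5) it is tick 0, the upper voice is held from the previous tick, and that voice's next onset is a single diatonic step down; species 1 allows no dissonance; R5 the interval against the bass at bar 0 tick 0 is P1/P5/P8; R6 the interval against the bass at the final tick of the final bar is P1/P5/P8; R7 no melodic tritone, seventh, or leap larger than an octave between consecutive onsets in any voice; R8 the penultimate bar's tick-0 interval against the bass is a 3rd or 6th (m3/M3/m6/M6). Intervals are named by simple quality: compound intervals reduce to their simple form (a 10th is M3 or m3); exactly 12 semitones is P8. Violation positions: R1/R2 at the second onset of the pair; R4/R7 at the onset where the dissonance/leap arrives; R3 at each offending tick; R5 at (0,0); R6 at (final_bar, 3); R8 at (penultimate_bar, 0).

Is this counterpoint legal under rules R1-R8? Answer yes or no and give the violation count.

bar 0: v0=A3 v1=A4 (P8)
bar 1: v0=B3 v1=D4 (m3)
bar 2: v0=D4 v1=A4 (P5)
bar 3: v0=E4 v1=E5 (P8)
bar 4: v0=E4 v1=C5 (m6)
bar 5: v0=E4 v1=G4 (m3)
bar 6: v0=E4 v1=G4 (m3)
bar 7: v0=D4 v1=F4 (m3)
bar 8: v0=E4 v1=C5 (m6)
bar 9: v0=C4 v1=E4 (M3)
bar 10: v0=B3 v1=G4 (m6)
bar 11: v0=A3 v1=A4 (P8)
  R2 @ bar2.0: B3/D4 m3 -> D4/A4 P5 similar
  R2 @ bar3.0: D4/B4 M6 -> E4/E5 P8 similar
  R7 @ bar7.3: F4->B4 leap 6st
  R1 @ bar11.0: B3/B4 P8 -> A3/A4 P8 similar

No (4 violations)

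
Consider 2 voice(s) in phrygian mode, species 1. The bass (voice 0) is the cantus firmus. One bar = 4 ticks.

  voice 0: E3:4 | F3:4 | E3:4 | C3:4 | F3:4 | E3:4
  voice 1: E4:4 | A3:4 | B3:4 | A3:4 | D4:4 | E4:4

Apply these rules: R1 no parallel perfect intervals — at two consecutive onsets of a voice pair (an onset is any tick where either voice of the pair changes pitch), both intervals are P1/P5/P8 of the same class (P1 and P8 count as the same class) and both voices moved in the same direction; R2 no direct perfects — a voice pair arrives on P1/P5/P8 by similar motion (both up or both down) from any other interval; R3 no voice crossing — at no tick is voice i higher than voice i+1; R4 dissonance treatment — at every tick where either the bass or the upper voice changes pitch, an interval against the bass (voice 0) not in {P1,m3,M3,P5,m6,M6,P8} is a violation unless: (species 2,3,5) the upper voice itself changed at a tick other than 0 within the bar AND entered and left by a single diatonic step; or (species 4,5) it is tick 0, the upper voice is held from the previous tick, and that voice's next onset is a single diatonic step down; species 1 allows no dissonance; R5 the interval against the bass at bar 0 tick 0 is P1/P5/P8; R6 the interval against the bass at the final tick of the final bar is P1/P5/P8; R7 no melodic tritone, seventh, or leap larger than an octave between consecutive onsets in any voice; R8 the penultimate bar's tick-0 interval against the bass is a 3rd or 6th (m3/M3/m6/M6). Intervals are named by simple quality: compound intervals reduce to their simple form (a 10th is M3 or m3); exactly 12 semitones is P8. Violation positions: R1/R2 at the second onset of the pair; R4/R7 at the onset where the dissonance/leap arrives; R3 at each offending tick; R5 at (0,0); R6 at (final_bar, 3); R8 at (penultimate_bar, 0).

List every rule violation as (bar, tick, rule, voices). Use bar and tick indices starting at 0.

No violations across 6 bars (E3..E3 vs E4..E4).

bar 0: v0=E3 v1=E4 downbeat P8
bar 1: v0=F3 v1=A3 downbeat M3
bar 2: v0=E3 v1=B3 downbeat P5
bar 3: v0=C3 v1=A3 downbeat M6
bar 4: v0=F3 v1=D4 downbeat M6
bar 5: v0=E3 v1=E4 downbeat P8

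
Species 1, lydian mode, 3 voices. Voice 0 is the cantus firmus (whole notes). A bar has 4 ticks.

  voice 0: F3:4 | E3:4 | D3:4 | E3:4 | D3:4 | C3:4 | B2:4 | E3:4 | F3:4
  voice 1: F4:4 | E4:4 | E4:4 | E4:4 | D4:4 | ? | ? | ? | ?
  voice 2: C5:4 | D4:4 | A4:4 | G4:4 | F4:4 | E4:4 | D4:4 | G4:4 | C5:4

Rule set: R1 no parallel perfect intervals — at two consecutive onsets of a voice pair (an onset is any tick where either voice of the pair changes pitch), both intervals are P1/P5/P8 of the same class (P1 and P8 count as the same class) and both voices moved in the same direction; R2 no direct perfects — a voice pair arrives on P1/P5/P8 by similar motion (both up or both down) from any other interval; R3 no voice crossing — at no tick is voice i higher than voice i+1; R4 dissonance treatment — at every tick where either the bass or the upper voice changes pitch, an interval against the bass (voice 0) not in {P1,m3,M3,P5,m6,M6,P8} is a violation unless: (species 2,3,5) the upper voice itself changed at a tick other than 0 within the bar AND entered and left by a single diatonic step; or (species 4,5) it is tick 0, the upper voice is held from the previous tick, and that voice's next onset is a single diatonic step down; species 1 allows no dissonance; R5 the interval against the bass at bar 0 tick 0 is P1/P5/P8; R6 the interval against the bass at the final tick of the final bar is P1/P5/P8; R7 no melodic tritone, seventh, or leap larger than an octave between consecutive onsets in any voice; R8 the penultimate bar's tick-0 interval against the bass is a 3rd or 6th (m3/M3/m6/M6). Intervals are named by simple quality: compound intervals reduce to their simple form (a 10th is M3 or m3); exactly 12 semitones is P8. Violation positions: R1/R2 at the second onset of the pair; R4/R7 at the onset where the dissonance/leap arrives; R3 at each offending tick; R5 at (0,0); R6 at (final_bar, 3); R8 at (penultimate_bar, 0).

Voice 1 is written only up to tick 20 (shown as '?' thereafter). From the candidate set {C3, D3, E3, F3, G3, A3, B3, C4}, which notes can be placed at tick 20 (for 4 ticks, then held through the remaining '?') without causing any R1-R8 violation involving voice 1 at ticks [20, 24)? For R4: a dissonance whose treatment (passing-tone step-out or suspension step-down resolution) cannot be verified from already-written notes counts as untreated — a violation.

{}

C3: violates R1,R7
D3: violates R4
E3: violates R2,R7
F3: violates R4
G3: violates R2
A3: violates R2
B3: violates R4
C4: violates R1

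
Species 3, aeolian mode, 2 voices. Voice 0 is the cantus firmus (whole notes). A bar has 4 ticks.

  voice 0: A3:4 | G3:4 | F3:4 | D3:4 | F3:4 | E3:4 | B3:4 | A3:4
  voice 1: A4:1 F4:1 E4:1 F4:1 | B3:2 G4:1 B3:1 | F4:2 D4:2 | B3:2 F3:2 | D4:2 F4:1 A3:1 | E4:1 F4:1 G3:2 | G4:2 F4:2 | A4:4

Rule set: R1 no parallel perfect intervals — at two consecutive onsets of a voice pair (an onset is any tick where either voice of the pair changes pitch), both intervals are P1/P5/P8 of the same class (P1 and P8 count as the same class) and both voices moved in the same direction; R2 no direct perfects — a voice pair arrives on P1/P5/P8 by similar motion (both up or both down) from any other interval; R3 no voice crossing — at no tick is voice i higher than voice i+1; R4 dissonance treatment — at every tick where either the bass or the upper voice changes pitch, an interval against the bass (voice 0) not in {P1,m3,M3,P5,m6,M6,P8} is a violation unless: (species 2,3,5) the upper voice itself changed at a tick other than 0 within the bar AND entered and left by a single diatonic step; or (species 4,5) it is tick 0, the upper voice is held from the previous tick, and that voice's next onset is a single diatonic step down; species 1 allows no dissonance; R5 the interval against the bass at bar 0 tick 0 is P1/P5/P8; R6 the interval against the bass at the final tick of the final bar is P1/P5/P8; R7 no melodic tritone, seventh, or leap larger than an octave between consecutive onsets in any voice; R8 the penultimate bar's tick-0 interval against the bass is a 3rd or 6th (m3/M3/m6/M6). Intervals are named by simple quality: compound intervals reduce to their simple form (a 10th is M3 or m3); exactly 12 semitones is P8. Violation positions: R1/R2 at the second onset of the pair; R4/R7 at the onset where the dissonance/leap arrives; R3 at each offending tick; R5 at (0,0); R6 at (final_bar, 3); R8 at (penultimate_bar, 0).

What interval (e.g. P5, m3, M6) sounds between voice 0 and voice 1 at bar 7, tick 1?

voice 0=A3 voice 1=A4 -> P8

P8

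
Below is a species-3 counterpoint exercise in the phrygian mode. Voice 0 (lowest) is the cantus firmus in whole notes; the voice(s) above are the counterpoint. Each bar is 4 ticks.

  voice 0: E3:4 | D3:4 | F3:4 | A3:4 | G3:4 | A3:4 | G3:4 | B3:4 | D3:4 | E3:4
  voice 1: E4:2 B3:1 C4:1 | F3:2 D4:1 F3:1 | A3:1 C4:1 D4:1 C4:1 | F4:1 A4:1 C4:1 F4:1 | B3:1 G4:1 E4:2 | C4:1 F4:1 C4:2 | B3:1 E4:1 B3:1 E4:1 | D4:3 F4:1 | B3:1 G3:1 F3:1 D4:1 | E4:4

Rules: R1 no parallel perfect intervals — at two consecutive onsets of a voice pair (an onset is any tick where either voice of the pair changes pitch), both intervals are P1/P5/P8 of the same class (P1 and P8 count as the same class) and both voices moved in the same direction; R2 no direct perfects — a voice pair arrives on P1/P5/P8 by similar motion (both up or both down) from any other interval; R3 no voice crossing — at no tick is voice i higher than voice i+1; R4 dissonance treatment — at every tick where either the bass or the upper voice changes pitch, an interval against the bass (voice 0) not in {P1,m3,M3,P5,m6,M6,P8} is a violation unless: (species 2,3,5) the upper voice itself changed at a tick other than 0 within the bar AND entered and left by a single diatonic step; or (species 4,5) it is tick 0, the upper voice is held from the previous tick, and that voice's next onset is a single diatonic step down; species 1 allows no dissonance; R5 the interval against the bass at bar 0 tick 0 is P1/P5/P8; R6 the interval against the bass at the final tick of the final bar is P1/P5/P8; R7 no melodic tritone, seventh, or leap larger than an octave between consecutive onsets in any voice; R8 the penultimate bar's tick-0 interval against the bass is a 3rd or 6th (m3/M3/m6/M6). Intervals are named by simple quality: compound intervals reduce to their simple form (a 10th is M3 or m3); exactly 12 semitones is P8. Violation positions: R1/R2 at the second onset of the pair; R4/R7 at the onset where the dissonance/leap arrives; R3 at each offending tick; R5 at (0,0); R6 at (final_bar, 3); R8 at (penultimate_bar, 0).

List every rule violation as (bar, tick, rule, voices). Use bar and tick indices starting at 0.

(4, 0, R7, (1,))
(7, 3, R4, (0, 1))
(8, 0, R7, (1,))
(8, 1, R4, (0, 1))
(9, 0, R1, (0, 1))

bar 0: v0=E3 v1=E4 downbeat P8
bar 1: v0=D3 v1=F3 downbeat m3
bar 2: v0=F3 v1=A3 downbeat M3
bar 3: v0=A3 v1=F4 downbeat m6
bar 4: v0=G3 v1=B3 downbeat M3
bar 5: v0=A3 v1=C4 downbeat m3
bar 6: v0=G3 v1=B3 downbeat M3
bar 7: v0=B3 v1=D4 downbeat m3
bar 8: v0=D3 v1=B3 downbeat M6
bar 9: v0=E3 v1=E4 downbeat P8
  -> R7 @ bar 4 tick 0 v(1,): F4->B3 leap 6st
  -> R4 @ bar 7 tick 3 v(0, 1): B3/F4 TT untreated
  -> R7 @ bar 8 tick 0 v(1,): F4->B3 leap 6st
  -> R4 @ bar 8 tick 1 v(0, 1): D3/G3 P4 untreated
  -> R1 @ bar 9 tick 0 v(0, 1): D3/D4 P8 -> E3/E4 P8 similar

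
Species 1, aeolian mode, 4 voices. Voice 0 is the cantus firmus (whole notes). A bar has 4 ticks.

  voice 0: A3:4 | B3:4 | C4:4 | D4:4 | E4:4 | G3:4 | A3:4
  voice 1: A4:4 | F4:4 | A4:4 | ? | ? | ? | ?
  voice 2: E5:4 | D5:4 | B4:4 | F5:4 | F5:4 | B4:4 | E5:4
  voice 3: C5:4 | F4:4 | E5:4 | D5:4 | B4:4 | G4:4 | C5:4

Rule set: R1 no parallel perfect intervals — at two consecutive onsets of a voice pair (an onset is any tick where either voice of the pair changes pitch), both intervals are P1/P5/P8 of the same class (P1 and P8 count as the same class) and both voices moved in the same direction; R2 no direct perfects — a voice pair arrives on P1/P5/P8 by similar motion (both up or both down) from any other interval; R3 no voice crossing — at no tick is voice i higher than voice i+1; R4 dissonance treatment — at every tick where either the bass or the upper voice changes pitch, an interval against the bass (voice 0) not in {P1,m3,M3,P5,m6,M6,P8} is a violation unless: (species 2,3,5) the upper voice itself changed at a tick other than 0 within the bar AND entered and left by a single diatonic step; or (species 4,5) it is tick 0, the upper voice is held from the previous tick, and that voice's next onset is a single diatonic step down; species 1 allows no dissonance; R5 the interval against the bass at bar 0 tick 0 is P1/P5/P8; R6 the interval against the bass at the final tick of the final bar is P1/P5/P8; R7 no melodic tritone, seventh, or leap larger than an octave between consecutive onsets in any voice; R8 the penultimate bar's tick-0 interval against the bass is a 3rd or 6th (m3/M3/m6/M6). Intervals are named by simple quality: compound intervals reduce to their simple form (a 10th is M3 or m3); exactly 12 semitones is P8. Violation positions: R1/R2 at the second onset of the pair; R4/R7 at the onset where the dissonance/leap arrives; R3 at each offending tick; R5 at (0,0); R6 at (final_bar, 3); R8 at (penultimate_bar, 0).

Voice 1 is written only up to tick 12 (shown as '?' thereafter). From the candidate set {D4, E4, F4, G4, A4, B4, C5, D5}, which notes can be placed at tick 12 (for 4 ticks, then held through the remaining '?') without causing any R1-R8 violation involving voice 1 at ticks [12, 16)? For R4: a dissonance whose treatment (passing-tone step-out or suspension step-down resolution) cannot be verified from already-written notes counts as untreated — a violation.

{A4, B4, F4}

D4: violates R2
E4: violates R4
F4: legal
G4: violates R1,R4
A4: legal
B4: legal
C5: violates R4
D5: violates R2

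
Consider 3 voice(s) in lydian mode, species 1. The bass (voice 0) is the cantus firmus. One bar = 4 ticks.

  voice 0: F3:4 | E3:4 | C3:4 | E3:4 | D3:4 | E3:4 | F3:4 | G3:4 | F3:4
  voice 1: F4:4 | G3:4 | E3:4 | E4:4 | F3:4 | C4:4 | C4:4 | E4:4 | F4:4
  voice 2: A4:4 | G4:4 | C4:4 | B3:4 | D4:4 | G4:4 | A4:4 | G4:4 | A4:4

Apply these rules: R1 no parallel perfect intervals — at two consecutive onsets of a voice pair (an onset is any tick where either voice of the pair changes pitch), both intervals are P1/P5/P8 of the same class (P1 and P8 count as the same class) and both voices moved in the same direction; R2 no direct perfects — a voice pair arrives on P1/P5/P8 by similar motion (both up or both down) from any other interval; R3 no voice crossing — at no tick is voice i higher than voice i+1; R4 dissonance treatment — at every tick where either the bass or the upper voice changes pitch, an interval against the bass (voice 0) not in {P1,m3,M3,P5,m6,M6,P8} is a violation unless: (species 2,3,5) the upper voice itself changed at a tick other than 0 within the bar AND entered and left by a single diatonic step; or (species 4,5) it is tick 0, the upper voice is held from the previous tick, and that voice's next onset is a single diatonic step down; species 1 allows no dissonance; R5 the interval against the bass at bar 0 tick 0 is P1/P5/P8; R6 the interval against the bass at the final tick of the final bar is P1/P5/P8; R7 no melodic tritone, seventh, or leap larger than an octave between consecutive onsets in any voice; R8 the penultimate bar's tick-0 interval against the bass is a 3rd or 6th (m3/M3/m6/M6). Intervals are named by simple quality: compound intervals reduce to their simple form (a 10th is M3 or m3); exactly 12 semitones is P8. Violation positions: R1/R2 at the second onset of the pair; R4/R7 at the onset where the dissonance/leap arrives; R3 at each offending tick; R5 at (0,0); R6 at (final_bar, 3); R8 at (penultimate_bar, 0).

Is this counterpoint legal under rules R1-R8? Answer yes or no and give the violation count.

bar 0: v0=F3 v1=F4 v2=A4 (M3)
bar 1: v0=E3 v1=G3 v2=G4 (m3)
bar 2: v0=C3 v1=E3 v2=C4 (P8)
bar 3: v0=E3 v1=E4 v2=B3 (P5)
bar 4: v0=D3 v1=F3 v2=D4 (P8)
bar 5: v0=E3 v1=C4 v2=G4 (m3)
bar 6: v0=F3 v1=C4 v2=A4 (M3)
bar 7: v0=G3 v1=E4 v2=G4 (P8)
bar 8: v0=F3 v1=F4 v2=A4 (M3)
  R5 @ bar0.0: opens on M3
  R2 @ bar1.0: F4/A4 M3 -> G3/G4 P8 similar
  R7 @ bar1.0: F4->G3 leap 10st
  R2 @ bar2.0: E3/G4 m3 -> C3/C4 P8 similar
  R2 @ bar3.0: C3/E3 M3 -> E3/E4 P8 similar
  R3 @ bar3.0: E4 above B3
  R3 @ bar3.1: E4 above B3
  R3 @ bar3.2: E4 above B3
  R3 @ bar3.3: E4 above B3
  R7 @ bar4.0: E4->F3 leap 11st
  R2 @ bar5.0: F3/D4 M6 -> C4/G4 P5 similar
  R8 @ bar7.0: penult P8 not 3rd/6th
  R6 @ bar8.3: closes on M3

No (13 violations)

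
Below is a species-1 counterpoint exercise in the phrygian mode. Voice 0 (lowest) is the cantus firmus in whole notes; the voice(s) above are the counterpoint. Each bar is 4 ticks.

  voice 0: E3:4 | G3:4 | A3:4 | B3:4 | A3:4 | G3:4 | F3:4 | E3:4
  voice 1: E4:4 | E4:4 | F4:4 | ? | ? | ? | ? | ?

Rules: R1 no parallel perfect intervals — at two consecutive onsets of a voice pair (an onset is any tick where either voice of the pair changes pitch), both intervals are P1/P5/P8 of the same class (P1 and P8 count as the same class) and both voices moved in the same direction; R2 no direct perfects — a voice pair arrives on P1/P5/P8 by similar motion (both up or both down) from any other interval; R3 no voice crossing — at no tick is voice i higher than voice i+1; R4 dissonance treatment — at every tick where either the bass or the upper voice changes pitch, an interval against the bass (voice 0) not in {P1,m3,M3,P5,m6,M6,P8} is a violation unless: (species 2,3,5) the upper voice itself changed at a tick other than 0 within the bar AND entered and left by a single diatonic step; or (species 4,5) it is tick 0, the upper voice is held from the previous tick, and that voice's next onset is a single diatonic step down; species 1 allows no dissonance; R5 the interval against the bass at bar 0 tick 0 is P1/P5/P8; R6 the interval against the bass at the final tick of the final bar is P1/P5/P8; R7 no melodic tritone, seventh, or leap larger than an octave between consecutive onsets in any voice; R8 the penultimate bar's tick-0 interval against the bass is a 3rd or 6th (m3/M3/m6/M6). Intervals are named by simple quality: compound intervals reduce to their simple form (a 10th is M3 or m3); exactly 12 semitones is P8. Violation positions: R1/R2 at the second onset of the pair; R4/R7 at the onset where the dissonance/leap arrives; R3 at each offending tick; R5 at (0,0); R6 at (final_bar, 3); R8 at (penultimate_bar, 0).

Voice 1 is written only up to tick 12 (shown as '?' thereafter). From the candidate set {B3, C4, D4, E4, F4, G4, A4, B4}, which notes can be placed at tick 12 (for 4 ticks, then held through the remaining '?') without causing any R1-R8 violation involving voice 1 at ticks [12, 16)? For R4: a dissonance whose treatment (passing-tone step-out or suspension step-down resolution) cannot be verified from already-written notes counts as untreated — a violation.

B3: violates R7
C4: violates R4
D4: legal
E4: violates R4
F4: violates R4
G4: legal
A4: violates R4
B4: violates R2,R7

{D4, G4}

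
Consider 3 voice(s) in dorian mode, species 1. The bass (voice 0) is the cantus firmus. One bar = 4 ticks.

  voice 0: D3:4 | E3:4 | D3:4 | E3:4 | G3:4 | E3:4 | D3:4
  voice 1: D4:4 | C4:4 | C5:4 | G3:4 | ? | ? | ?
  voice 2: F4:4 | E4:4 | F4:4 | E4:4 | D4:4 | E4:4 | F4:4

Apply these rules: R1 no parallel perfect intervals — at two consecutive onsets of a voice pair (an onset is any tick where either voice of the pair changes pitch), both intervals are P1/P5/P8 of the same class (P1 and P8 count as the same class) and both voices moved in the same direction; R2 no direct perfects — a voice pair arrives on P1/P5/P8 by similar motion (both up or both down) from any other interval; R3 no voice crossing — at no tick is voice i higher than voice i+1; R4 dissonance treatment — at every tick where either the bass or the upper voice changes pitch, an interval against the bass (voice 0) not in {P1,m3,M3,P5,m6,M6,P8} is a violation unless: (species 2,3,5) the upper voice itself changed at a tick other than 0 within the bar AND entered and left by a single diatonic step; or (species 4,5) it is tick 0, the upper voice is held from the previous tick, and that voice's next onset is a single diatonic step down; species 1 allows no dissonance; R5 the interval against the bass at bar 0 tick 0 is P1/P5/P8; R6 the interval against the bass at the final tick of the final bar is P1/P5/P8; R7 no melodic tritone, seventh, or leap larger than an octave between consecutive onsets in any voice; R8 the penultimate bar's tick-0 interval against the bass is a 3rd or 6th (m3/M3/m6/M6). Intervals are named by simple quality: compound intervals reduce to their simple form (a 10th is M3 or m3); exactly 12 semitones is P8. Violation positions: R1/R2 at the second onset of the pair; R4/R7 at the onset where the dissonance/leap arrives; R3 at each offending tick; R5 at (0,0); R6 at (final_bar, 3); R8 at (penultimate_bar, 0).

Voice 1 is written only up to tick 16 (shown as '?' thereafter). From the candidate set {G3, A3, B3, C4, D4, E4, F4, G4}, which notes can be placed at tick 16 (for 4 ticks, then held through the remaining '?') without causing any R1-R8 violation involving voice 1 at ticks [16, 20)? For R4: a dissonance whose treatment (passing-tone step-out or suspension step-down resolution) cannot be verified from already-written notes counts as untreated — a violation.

{B3, G3}

G3: legal
A3: violates R4
B3: legal
C4: violates R4
D4: violates R2
E4: violates R3
F4: violates R3,R4,R7
G4: violates R2,R3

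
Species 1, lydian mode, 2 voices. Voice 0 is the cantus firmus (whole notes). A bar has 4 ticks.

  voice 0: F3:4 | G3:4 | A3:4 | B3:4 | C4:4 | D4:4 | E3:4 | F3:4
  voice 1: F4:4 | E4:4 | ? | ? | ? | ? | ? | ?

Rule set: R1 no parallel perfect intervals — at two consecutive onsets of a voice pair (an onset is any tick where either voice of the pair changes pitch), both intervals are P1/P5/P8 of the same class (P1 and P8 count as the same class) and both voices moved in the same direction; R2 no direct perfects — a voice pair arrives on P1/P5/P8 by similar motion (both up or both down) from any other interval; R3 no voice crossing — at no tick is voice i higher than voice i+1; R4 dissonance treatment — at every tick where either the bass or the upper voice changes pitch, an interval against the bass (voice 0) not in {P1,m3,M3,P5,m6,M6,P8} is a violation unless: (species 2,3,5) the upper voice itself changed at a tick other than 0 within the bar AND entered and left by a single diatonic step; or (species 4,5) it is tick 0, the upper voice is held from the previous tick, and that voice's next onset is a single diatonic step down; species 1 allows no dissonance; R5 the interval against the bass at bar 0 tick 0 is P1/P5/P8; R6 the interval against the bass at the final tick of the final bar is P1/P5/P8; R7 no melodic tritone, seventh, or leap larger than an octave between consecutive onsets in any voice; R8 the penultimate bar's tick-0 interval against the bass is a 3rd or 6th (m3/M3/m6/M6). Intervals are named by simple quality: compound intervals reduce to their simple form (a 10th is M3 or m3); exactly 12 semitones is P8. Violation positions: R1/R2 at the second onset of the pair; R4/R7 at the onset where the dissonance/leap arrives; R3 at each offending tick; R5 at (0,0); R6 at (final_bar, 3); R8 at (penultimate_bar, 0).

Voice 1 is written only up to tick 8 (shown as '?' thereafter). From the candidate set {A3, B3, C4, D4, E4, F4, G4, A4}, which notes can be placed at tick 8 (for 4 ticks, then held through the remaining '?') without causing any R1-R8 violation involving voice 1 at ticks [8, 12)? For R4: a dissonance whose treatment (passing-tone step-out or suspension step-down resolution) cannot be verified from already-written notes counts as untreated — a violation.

A3: legal
B3: violates R4
C4: legal
D4: violates R4
E4: legal
F4: legal
G4: violates R4
A4: violates R2

{A3, C4, E4, F4}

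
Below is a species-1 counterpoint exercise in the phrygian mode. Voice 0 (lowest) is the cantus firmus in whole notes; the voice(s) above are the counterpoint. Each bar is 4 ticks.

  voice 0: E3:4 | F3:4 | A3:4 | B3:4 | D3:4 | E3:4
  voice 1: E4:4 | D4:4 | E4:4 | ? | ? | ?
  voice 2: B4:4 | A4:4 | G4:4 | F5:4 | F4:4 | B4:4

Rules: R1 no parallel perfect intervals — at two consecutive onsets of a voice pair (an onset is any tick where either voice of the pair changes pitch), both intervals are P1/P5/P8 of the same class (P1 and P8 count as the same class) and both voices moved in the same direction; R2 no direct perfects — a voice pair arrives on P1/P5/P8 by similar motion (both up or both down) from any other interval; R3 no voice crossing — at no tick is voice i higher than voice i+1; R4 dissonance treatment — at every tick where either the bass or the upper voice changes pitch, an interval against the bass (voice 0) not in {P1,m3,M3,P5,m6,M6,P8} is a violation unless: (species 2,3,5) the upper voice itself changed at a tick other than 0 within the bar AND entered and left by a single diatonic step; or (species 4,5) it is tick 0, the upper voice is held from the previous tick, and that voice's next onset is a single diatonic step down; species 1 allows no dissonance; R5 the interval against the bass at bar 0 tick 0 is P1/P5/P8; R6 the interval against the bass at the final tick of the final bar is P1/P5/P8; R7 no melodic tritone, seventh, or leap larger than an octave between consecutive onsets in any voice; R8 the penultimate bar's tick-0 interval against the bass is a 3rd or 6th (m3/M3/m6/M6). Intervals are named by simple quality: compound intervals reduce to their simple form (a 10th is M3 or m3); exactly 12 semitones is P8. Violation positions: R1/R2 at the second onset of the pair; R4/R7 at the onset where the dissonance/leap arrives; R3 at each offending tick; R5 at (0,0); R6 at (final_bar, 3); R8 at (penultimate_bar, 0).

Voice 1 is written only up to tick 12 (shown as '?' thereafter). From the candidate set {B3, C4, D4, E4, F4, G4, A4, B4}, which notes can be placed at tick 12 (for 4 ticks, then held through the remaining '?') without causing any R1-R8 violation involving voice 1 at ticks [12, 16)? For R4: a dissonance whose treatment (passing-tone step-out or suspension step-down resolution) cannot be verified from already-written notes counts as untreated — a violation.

{B3, D4, G4}

B3: legal
C4: violates R4
D4: legal
E4: violates R4
F4: violates R2,R4
G4: legal
A4: violates R4
B4: violates R2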